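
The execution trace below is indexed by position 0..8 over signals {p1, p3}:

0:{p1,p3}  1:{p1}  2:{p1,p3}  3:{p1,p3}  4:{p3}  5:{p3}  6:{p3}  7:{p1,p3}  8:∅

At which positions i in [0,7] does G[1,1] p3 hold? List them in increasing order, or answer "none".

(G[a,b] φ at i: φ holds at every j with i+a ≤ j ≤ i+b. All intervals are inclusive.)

Evaluate at each i in [0,7]:
  i=0: ✗ (fails at j=1)
  i=1: ✓ (all of [2,2])
  i=2: ✓ (all of [3,3])
  i=3: ✓ (all of [4,4])
  i=4: ✓ (all of [5,5])
  i=5: ✓ (all of [6,6])
  i=6: ✓ (all of [7,7])
  i=7: ✗ (fails at j=8)

1, 2, 3, 4, 5, 6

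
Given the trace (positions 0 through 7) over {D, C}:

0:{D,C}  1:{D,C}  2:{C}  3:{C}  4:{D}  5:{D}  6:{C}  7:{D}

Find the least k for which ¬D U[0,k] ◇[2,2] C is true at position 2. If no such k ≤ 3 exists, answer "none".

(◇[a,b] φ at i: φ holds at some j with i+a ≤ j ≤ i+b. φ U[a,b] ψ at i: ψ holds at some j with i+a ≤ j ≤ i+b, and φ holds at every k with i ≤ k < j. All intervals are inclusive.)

2

Need earliest j ≥ 2 with ◇[2,2] C, and ¬D at every k in [2,j-1].
  j=2: rhs fails.
  j=3: rhs fails.
  j=4: rhs holds; lhs holds on [2,3]. k = 2.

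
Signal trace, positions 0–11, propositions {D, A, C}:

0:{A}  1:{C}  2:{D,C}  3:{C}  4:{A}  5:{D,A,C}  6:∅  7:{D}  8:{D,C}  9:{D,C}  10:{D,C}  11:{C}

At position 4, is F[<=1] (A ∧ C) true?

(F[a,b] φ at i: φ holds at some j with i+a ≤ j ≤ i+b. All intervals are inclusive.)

Check (A ∧ C) at each j in [4,5]:
  j=4: false
  j=5: true
Found at j=5 → formula holds.

True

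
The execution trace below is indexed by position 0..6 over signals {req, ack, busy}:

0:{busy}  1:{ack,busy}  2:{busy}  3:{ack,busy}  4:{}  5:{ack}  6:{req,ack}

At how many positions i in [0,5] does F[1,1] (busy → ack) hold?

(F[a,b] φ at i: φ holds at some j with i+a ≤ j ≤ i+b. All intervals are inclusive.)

5

Evaluate at each i in [0,5]:
  i=0: ✓ (witness j=1)
  i=1: ✗ (none in [2,2])
  i=2: ✓ (witness j=3)
  i=3: ✓ (witness j=4)
  i=4: ✓ (witness j=5)
  i=5: ✓ (witness j=6)
Positions where it holds: {0, 2, 3, 4, 5} → 5.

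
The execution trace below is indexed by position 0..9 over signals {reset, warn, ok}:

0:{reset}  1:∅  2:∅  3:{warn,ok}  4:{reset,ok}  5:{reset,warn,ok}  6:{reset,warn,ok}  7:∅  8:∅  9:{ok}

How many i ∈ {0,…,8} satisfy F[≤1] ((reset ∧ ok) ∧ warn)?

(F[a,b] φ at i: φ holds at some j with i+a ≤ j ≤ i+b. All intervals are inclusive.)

Evaluate at each i in [0,8]:
  i=0: ✗ (none in [0,1])
  i=1: ✗ (none in [1,2])
  i=2: ✗ (none in [2,3])
  i=3: ✗ (none in [3,4])
  i=4: ✓ (witness j=5)
  i=5: ✓ (witness j=5)
  i=6: ✓ (witness j=6)
  i=7: ✗ (none in [7,8])
  i=8: ✗ (none in [8,9])
Positions where it holds: {4, 5, 6} → 3.

3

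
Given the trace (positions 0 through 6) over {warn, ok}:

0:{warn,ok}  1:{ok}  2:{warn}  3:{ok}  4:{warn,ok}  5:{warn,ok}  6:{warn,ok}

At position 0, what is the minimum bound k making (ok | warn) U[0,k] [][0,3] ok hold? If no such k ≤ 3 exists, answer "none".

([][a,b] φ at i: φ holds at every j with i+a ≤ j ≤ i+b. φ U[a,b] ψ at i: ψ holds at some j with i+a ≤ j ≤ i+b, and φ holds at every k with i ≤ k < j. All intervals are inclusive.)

3

Need earliest j ≥ 0 with [][0,3] ok, and (ok | warn) at every k in [0,j-1].
  j=0: rhs fails.
  j=1: rhs fails.
  j=2: rhs fails.
  j=3: rhs holds; lhs holds on [0,2]. k = 3.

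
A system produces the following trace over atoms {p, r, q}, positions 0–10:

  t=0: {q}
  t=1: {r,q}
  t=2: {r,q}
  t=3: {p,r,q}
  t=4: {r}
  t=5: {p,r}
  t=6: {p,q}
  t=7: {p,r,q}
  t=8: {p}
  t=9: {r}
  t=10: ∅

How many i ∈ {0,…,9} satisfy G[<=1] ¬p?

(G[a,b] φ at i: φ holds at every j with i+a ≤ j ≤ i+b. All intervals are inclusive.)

3

Evaluate at each i in [0,9]:
  i=0: ✓ (all of [0,1])
  i=1: ✓ (all of [1,2])
  i=2: ✗ (fails at j=3)
  i=3: ✗ (fails at j=3)
  i=4: ✗ (fails at j=5)
  i=5: ✗ (fails at j=5)
  i=6: ✗ (fails at j=6)
  i=7: ✗ (fails at j=7)
  i=8: ✗ (fails at j=8)
  i=9: ✓ (all of [9,10])
Positions where it holds: {0, 1, 9} → 3.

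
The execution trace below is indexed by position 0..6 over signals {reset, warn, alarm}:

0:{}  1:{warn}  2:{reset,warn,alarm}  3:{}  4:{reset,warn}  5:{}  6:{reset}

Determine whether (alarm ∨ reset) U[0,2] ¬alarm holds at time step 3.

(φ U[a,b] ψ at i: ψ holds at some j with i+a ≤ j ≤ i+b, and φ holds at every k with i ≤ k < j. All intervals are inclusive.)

Yes

Need some j in [3,5] with ¬alarm, and (alarm ∨ reset) at every k in [3,j-1].
  j=3: ¬alarm holds; no prefix to check → satisfied.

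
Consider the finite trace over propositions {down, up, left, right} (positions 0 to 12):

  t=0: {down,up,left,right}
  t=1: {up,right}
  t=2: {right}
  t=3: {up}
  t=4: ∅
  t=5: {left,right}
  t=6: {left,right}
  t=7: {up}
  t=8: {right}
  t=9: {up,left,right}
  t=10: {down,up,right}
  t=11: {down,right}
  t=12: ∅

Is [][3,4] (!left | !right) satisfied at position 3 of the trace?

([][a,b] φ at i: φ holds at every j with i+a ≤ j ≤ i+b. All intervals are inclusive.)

Check (!left | !right) at every j in [6,7]:
  j=6: false
  j=7: true
Fails at j=6 → formula fails.

No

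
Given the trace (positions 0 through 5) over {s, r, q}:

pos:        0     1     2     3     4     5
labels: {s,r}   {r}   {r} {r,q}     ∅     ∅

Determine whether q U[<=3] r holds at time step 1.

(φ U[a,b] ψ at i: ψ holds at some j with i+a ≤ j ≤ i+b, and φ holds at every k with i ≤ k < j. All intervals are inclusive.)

Need some j in [1,4] with r, and q at every k in [1,j-1].
  j=1: r holds; no prefix to check → satisfied.

True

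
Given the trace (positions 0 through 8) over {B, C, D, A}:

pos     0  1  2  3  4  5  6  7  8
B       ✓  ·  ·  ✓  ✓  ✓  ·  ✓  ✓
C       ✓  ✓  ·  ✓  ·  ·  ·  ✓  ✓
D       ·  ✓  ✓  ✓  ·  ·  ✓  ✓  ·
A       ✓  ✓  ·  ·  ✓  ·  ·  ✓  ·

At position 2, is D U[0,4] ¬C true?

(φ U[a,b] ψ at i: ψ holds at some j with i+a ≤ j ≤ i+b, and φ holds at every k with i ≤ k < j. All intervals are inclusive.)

Yes

Need some j in [2,6] with ¬C, and D at every k in [2,j-1].
  j=2: ¬C holds; no prefix to check → satisfied.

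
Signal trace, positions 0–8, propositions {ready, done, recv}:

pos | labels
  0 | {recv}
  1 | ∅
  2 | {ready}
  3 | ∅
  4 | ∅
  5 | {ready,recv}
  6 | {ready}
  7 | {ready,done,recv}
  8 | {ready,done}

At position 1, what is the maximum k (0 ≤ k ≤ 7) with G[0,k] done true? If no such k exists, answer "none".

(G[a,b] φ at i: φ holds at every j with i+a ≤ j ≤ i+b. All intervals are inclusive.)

done must hold from j=1 onward; find where it first fails.
  j=1: fails → no k works.

none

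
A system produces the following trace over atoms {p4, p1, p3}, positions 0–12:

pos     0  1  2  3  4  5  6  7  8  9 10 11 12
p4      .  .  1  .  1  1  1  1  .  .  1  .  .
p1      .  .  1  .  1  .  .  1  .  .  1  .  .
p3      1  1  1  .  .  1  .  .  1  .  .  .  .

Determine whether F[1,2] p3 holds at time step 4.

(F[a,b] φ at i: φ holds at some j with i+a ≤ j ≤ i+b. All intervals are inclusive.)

True

Check p3 at each j in [5,6]:
  j=5: true
  j=6: false
Found at j=5 → formula holds.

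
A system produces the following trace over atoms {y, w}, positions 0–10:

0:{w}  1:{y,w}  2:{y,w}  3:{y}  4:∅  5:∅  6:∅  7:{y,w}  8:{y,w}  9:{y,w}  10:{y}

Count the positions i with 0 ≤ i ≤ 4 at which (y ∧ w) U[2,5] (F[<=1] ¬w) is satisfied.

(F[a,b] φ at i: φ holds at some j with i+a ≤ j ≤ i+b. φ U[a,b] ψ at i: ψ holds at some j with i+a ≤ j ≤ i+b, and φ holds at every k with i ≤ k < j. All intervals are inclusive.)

1

Evaluate at each i in [0,4]:
  i=0: ✗ (lhs fails at k=0 before rhs at j=2)
  i=1: ✓ (rhs at j=3; lhs holds on [1,2])
  i=2: ✗ (lhs fails at k=3 before rhs at j=4)
  i=3: ✗ (lhs fails at k=3 before rhs at j=5)
  i=4: ✗ (lhs fails at k=4 before rhs at j=6)
Positions where it holds: {1} → 1.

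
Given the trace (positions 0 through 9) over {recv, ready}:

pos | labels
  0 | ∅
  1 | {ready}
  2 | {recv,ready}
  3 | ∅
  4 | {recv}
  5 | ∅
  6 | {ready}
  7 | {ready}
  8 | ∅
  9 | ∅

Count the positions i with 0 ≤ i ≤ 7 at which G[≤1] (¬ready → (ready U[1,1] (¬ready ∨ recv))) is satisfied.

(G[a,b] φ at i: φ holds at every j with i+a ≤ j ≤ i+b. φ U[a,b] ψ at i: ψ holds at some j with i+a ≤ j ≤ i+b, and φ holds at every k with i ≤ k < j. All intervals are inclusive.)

2

Evaluate at each i in [0,7]:
  i=0: ✗ (fails at j=0)
  i=1: ✓ (all of [1,2])
  i=2: ✗ (fails at j=3)
  i=3: ✗ (fails at j=3)
  i=4: ✗ (fails at j=4)
  i=5: ✗ (fails at j=5)
  i=6: ✓ (all of [6,7])
  i=7: ✗ (fails at j=8)
Positions where it holds: {1, 6} → 2.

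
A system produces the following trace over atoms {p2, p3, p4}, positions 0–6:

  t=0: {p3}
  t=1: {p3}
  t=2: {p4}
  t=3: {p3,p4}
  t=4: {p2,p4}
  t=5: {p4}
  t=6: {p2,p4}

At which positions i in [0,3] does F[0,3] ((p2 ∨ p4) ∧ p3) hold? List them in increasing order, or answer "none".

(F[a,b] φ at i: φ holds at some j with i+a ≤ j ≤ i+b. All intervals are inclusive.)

0, 1, 2, 3

Evaluate at each i in [0,3]:
  i=0: ✓ (witness j=3)
  i=1: ✓ (witness j=3)
  i=2: ✓ (witness j=3)
  i=3: ✓ (witness j=3)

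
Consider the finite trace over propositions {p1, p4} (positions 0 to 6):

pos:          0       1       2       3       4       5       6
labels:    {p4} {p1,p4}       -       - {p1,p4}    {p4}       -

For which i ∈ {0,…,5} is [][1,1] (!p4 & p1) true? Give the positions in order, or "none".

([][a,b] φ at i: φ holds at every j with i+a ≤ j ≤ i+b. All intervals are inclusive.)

none

Evaluate at each i in [0,5]:
  i=0: ✗ (fails at j=1)
  i=1: ✗ (fails at j=2)
  i=2: ✗ (fails at j=3)
  i=3: ✗ (fails at j=4)
  i=4: ✗ (fails at j=5)
  i=5: ✗ (fails at j=6)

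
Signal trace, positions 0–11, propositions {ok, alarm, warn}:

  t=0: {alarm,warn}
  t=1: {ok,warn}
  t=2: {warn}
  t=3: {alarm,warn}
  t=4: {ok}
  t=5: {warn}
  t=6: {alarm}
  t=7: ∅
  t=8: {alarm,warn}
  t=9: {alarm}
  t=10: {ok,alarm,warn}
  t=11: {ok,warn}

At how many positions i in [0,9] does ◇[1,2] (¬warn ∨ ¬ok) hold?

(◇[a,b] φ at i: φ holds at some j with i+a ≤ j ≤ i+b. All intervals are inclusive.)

9

Evaluate at each i in [0,9]:
  i=0: ✓ (witness j=2)
  i=1: ✓ (witness j=2)
  i=2: ✓ (witness j=3)
  i=3: ✓ (witness j=4)
  i=4: ✓ (witness j=5)
  i=5: ✓ (witness j=6)
  i=6: ✓ (witness j=7)
  i=7: ✓ (witness j=8)
  i=8: ✓ (witness j=9)
  i=9: ✗ (none in [10,11])
Positions where it holds: {0, 1, 2, 3, 4, 5, 6, 7, 8} → 9.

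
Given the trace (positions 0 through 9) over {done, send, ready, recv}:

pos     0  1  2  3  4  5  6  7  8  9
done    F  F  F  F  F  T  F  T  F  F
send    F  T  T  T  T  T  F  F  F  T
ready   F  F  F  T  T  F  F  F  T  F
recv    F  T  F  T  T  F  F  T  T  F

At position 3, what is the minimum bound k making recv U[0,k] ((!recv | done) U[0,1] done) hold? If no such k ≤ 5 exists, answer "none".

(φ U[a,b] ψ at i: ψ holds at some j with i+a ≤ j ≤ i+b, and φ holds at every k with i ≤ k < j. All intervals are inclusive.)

2

Need earliest j ≥ 3 with ((!recv | done) U[0,1] done), and recv at every k in [3,j-1].
  j=3: rhs fails.
  j=4: rhs fails.
  j=5: rhs holds; lhs holds on [3,4]. k = 2.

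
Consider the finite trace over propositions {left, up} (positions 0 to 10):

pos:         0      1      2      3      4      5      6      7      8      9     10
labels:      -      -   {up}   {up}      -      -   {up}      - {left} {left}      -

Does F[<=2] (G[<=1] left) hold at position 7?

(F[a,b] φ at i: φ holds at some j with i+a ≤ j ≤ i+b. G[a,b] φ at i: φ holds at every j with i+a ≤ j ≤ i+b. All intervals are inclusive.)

Check G[<=1] left at each j in [7,9]:
  j=7: fails at 7
  j=8: holds on [8,9]
  j=9: fails at 10
Found at j=8 → formula holds.

True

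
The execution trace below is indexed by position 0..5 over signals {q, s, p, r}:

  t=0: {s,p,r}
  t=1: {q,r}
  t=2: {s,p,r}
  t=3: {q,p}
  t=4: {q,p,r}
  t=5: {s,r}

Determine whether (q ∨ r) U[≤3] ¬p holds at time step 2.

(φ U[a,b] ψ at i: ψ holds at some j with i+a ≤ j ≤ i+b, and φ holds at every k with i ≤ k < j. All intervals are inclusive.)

Need some j in [2,5] with ¬p, and (q ∨ r) at every k in [2,j-1].
  j=2: ¬p false.
  j=3: ¬p false.
  j=4: ¬p false.
  j=5: ¬p holds; (q ∨ r) holds at every k in [2,4] → satisfied.

Holds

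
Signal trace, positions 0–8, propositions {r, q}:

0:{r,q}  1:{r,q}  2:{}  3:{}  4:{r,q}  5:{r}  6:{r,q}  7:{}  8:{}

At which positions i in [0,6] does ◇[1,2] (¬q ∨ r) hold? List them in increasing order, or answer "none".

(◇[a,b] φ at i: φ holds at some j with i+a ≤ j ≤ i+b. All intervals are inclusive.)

0, 1, 2, 3, 4, 5, 6

Evaluate at each i in [0,6]:
  i=0: ✓ (witness j=1)
  i=1: ✓ (witness j=2)
  i=2: ✓ (witness j=3)
  i=3: ✓ (witness j=4)
  i=4: ✓ (witness j=5)
  i=5: ✓ (witness j=6)
  i=6: ✓ (witness j=7)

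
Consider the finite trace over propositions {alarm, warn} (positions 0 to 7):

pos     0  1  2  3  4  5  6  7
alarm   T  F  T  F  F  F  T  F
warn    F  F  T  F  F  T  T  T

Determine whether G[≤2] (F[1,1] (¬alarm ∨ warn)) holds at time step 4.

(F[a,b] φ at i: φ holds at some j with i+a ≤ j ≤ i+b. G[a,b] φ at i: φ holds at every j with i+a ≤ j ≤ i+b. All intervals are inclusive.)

Holds

Check F[1,1] (¬alarm ∨ warn) at every j in [4,6]:
  j=4: holds (witness at 5)
  j=5: holds (witness at 6)
  j=6: holds (witness at 7)
All positions satisfy it → formula holds.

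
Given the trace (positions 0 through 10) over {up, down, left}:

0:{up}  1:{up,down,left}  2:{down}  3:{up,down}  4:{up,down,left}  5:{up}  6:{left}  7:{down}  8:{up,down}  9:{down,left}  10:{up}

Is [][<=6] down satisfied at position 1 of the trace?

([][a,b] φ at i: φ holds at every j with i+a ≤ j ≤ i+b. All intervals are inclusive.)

Check down at every j in [1,7]:
  j=1: true
  j=2: true
  j=3: true
  j=4: true
  j=5: false
  j=6: false
  j=7: true
Fails at j=5 → formula fails.

False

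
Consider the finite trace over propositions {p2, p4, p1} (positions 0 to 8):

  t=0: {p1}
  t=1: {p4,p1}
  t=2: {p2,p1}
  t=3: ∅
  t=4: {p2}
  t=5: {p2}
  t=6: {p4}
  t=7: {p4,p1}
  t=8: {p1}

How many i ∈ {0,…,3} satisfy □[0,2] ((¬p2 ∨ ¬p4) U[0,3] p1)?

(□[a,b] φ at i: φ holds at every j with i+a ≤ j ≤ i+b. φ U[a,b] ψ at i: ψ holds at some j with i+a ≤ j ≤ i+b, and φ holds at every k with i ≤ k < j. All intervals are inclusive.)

1

Evaluate at each i in [0,3]:
  i=0: ✓ (all of [0,2])
  i=1: ✗ (fails at j=3)
  i=2: ✗ (fails at j=3)
  i=3: ✗ (fails at j=3)
Positions where it holds: {0} → 1.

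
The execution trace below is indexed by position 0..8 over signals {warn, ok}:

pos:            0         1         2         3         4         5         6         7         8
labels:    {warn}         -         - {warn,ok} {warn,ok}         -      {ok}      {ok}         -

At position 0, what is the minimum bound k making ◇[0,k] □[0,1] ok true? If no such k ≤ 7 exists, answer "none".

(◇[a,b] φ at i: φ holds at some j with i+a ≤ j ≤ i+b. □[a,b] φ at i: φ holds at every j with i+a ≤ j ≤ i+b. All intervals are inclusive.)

Scan j = 0,1,… for □[0,1] ok:
  j=0: fails
  j=1: fails
  j=2: fails
  j=3: holds
First hit at j=3, so smallest k = 3-0 = 3.

3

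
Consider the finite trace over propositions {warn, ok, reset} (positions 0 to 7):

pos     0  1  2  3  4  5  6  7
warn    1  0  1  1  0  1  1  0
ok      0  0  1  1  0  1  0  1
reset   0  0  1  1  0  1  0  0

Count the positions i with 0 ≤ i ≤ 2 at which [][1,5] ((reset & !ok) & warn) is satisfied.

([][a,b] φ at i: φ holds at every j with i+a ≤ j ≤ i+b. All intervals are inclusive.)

Evaluate at each i in [0,2]:
  i=0: ✗ (fails at j=1)
  i=1: ✗ (fails at j=2)
  i=2: ✗ (fails at j=3)
Positions where it holds: {} → 0.

0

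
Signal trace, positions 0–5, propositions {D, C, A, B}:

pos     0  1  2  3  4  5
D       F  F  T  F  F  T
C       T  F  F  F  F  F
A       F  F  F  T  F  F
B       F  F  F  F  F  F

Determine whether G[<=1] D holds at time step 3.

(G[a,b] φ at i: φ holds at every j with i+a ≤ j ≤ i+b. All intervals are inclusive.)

No

Check D at every j in [3,4]:
  j=3: false
  j=4: false
Fails at j=3 → formula fails.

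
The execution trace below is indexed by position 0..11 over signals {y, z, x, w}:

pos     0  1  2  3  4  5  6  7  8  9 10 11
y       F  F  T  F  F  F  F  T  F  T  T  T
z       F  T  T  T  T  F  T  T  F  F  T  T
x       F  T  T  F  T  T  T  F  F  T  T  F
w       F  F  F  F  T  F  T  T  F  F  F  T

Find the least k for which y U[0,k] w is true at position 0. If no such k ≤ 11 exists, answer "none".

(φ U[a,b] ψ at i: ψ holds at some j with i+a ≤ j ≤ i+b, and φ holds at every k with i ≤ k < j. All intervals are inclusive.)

Need earliest j ≥ 0 with w, and y at every k in [0,j-1].
  j=0: rhs fails.
  j=1: rhs fails.
  j=2: rhs fails.
  j=3: rhs fails.
  j=4: rhs holds but lhs fails at k=0.
  j=5: rhs fails.
  j=6: rhs holds but lhs fails at k=0.
  j=7: rhs holds but lhs fails at k=0.
  j=8: rhs fails.
  j=9: rhs fails.
  j=10: rhs fails.
  j=11: rhs holds but lhs fails at k=0.
No witness within the range → none.

none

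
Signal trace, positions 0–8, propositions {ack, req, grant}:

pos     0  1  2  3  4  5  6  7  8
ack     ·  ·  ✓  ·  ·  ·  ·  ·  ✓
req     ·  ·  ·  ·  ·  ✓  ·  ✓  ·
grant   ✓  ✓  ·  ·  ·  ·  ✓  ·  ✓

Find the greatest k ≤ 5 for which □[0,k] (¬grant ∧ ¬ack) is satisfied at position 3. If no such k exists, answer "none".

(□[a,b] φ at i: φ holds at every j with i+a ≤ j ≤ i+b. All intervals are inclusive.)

(¬grant ∧ ¬ack) must hold from j=3 onward; find where it first fails.
  j=3: holds
  j=4: holds
  j=5: holds
  j=6: fails
Holds on [3,5], so largest k = 2.

2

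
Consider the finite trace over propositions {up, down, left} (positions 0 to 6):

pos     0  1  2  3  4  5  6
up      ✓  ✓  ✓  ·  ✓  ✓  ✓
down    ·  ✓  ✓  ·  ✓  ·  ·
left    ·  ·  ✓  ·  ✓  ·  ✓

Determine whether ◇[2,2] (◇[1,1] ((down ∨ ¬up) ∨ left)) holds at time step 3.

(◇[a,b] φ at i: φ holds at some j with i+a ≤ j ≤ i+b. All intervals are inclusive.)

Check ◇[1,1] ((down ∨ ¬up) ∨ left) at each j in [5,5]:
  j=5: holds (witness at 6)
Found at j=5 → formula holds.

Yes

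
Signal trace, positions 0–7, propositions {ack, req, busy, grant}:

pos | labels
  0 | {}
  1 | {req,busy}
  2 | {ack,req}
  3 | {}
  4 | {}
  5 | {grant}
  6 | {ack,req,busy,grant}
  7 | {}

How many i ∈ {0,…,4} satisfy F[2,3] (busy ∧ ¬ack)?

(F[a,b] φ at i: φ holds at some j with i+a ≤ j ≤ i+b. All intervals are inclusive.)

0

Evaluate at each i in [0,4]:
  i=0: ✗ (none in [2,3])
  i=1: ✗ (none in [3,4])
  i=2: ✗ (none in [4,5])
  i=3: ✗ (none in [5,6])
  i=4: ✗ (none in [6,7])
Positions where it holds: {} → 0.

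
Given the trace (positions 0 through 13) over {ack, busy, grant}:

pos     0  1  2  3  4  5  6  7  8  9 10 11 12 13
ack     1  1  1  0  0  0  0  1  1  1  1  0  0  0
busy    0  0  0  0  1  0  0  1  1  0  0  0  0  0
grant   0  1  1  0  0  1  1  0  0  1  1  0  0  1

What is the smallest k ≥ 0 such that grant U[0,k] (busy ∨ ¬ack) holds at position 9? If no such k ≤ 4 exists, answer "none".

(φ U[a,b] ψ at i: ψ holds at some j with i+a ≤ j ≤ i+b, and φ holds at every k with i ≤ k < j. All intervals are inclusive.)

2

Need earliest j ≥ 9 with (busy ∨ ¬ack), and grant at every k in [9,j-1].
  j=9: rhs fails.
  j=10: rhs fails.
  j=11: rhs holds; lhs holds on [9,10]. k = 2.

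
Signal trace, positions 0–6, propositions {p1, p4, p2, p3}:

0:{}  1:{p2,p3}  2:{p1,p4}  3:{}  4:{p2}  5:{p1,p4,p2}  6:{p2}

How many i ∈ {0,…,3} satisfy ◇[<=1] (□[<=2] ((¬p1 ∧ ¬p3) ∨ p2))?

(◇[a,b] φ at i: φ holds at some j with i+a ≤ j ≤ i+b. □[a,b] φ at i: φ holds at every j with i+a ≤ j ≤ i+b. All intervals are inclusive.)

Evaluate at each i in [0,3]:
  i=0: ✗ (none in [0,1])
  i=1: ✗ (none in [1,2])
  i=2: ✓ (witness j=3)
  i=3: ✓ (witness j=3)
Positions where it holds: {2, 3} → 2.

2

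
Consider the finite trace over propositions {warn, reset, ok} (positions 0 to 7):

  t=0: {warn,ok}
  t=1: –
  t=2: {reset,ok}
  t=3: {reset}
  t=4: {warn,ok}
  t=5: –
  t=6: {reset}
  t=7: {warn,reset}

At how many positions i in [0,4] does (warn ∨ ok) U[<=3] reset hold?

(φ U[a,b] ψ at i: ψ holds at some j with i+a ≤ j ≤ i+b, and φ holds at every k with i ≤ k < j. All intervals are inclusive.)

Evaluate at each i in [0,4]:
  i=0: ✗ (lhs fails at k=1 before rhs at j=2)
  i=1: ✗ (lhs fails at k=1 before rhs at j=2)
  i=2: ✓ (rhs at j=2)
  i=3: ✓ (rhs at j=3)
  i=4: ✗ (lhs fails at k=5 before rhs at j=6)
Positions where it holds: {2, 3} → 2.

2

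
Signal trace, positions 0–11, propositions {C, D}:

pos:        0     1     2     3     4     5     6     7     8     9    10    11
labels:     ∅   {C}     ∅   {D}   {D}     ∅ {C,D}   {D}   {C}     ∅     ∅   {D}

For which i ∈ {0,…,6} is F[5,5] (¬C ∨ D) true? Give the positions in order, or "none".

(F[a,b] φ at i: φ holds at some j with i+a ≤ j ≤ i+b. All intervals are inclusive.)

Evaluate at each i in [0,6]:
  i=0: ✓ (witness j=5)
  i=1: ✓ (witness j=6)
  i=2: ✓ (witness j=7)
  i=3: ✗ (none in [8,8])
  i=4: ✓ (witness j=9)
  i=5: ✓ (witness j=10)
  i=6: ✓ (witness j=11)

0, 1, 2, 4, 5, 6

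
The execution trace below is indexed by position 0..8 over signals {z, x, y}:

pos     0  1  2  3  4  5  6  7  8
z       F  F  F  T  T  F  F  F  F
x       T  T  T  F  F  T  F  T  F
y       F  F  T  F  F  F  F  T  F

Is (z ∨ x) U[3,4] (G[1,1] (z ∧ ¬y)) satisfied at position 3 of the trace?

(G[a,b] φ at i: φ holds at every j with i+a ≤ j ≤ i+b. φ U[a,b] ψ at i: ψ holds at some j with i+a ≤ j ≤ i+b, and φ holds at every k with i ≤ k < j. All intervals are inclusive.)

False

Need some j in [6,7] with G[1,1] (z ∧ ¬y), and (z ∨ x) at every k in [3,j-1].
  j=6: G[1,1] (z ∧ ¬y) — fails at 7.
  j=7: G[1,1] (z ∧ ¬y) — fails at 8.
No j in the window works → until fails.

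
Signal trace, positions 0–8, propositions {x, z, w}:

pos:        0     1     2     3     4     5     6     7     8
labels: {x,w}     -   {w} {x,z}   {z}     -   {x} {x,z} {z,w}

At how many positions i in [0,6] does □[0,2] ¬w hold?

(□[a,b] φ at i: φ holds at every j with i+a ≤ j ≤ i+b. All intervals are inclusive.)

3

Evaluate at each i in [0,6]:
  i=0: ✗ (fails at j=0)
  i=1: ✗ (fails at j=2)
  i=2: ✗ (fails at j=2)
  i=3: ✓ (all of [3,5])
  i=4: ✓ (all of [4,6])
  i=5: ✓ (all of [5,7])
  i=6: ✗ (fails at j=8)
Positions where it holds: {3, 4, 5} → 3.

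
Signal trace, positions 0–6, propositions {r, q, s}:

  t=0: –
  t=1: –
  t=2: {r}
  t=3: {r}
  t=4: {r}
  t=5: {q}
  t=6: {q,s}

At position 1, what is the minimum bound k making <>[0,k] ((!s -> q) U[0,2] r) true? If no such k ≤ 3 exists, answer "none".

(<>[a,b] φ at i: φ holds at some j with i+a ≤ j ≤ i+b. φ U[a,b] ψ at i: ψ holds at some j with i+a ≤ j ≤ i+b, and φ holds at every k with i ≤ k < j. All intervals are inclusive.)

Scan j = 1,2,… for ((!s -> q) U[0,2] r):
  j=1: fails
  j=2: holds
First hit at j=2, so smallest k = 2-1 = 1.

1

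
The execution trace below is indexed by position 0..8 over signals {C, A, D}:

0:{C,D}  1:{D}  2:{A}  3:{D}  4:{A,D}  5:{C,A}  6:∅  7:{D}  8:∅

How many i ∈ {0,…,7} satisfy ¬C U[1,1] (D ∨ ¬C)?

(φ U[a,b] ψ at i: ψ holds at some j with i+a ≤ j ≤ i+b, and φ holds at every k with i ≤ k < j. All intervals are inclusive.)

Evaluate at each i in [0,7]:
  i=0: ✗ (lhs fails at k=0 before rhs at j=1)
  i=1: ✓ (rhs at j=2; lhs holds on [1,1])
  i=2: ✓ (rhs at j=3; lhs holds on [2,2])
  i=3: ✓ (rhs at j=4; lhs holds on [3,3])
  i=4: ✗ (no rhs in [5,5])
  i=5: ✗ (lhs fails at k=5 before rhs at j=6)
  i=6: ✓ (rhs at j=7; lhs holds on [6,6])
  i=7: ✓ (rhs at j=8; lhs holds on [7,7])
Positions where it holds: {1, 2, 3, 6, 7} → 5.

5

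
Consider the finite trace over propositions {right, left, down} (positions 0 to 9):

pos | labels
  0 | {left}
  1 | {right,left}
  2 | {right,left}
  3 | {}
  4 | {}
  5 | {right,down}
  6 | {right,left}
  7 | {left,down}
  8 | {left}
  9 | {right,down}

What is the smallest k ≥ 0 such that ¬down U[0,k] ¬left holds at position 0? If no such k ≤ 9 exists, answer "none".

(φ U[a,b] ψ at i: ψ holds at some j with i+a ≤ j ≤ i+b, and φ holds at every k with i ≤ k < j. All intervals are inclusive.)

3

Need earliest j ≥ 0 with ¬left, and ¬down at every k in [0,j-1].
  j=0: rhs fails.
  j=1: rhs fails.
  j=2: rhs fails.
  j=3: rhs holds; lhs holds on [0,2]. k = 3.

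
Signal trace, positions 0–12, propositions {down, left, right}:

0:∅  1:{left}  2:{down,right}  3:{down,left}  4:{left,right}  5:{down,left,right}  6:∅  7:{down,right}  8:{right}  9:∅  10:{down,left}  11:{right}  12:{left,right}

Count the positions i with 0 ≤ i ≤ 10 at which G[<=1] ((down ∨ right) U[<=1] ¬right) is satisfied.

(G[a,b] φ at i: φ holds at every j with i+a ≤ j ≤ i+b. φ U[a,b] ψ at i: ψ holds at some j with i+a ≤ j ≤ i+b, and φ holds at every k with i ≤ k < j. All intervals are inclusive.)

6

Evaluate at each i in [0,10]:
  i=0: ✓ (all of [0,1])
  i=1: ✓ (all of [1,2])
  i=2: ✓ (all of [2,3])
  i=3: ✗ (fails at j=4)
  i=4: ✗ (fails at j=4)
  i=5: ✓ (all of [5,6])
  i=6: ✗ (fails at j=7)
  i=7: ✗ (fails at j=7)
  i=8: ✓ (all of [8,9])
  i=9: ✓ (all of [9,10])
  i=10: ✗ (fails at j=11)
Positions where it holds: {0, 1, 2, 5, 8, 9} → 6.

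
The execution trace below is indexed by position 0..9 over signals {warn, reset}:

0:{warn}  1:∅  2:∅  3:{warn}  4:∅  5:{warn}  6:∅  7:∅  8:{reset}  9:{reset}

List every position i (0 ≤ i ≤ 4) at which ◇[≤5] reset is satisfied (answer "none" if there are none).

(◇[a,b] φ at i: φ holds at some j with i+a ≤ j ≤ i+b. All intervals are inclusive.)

3, 4

Evaluate at each i in [0,4]:
  i=0: ✗ (none in [0,5])
  i=1: ✗ (none in [1,6])
  i=2: ✗ (none in [2,7])
  i=3: ✓ (witness j=8)
  i=4: ✓ (witness j=8)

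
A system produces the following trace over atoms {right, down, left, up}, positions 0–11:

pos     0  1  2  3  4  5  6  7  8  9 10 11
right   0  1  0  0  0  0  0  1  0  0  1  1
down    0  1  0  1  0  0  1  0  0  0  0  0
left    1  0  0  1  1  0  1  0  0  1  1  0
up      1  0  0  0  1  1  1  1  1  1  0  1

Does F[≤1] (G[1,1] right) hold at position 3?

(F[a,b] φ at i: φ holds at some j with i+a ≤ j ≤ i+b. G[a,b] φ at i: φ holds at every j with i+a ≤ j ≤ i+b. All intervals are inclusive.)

Check G[1,1] right at each j in [3,4]:
  j=3: fails at 4
  j=4: fails at 5
No position in the window satisfies it → formula fails.

Does not hold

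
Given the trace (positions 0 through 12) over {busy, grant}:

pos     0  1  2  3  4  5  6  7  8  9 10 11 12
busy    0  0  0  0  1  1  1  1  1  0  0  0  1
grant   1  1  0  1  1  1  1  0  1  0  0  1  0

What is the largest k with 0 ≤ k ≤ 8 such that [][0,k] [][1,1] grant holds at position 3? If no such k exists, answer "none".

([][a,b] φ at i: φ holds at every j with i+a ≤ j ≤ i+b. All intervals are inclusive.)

2

[][1,1] grant must hold from j=3 onward; find where it first fails.
  j=3: holds
  j=4: holds
  j=5: holds
  j=6: fails
Holds on [3,5], so largest k = 2.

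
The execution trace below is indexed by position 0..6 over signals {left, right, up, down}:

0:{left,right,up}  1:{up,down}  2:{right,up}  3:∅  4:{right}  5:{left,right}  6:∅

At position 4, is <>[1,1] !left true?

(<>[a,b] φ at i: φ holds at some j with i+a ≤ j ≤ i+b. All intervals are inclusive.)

Check !left at each j in [5,5]:
  j=5: false
No position in the window satisfies it → formula fails.

Does not hold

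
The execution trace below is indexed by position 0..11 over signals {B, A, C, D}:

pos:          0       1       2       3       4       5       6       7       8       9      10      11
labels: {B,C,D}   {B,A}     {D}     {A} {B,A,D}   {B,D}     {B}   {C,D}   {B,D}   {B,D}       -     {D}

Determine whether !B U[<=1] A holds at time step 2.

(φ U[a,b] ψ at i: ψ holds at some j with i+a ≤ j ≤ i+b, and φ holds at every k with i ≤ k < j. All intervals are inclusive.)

Yes

Need some j in [2,3] with A, and !B at every k in [2,j-1].
  j=2: A false.
  j=3: A holds; !B holds at every k in [2,2] → satisfied.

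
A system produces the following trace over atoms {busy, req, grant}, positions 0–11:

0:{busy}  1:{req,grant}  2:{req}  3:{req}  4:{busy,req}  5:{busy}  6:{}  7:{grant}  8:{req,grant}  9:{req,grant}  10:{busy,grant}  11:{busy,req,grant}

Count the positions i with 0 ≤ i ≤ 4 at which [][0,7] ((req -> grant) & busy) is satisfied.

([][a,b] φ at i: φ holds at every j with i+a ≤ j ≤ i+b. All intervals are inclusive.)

Evaluate at each i in [0,4]:
  i=0: ✗ (fails at j=1)
  i=1: ✗ (fails at j=1)
  i=2: ✗ (fails at j=2)
  i=3: ✗ (fails at j=3)
  i=4: ✗ (fails at j=4)
Positions where it holds: {} → 0.

0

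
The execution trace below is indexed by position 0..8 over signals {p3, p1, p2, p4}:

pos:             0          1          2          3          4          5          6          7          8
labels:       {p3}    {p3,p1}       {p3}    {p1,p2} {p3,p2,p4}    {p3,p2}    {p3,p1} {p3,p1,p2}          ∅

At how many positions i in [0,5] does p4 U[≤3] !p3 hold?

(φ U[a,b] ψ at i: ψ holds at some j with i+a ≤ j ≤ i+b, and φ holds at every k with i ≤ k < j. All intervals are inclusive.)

1

Evaluate at each i in [0,5]:
  i=0: ✗ (lhs fails at k=0 before rhs at j=3)
  i=1: ✗ (lhs fails at k=1 before rhs at j=3)
  i=2: ✗ (lhs fails at k=2 before rhs at j=3)
  i=3: ✓ (rhs at j=3)
  i=4: ✗ (no rhs in [4,7])
  i=5: ✗ (lhs fails at k=5 before rhs at j=8)
Positions where it holds: {3} → 1.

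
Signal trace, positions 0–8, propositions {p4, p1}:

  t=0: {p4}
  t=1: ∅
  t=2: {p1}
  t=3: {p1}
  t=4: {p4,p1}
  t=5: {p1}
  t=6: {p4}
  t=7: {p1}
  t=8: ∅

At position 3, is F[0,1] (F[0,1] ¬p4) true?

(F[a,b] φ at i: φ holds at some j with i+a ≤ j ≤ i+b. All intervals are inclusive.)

True

Check F[0,1] ¬p4 at each j in [3,4]:
  j=3: holds (witness at 3)
  j=4: holds (witness at 5)
Found at j=3 → formula holds.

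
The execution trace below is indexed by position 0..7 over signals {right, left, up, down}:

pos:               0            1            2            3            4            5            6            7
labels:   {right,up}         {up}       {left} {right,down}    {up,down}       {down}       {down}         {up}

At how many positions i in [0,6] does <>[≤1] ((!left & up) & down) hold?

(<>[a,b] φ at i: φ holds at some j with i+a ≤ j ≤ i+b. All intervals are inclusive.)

2

Evaluate at each i in [0,6]:
  i=0: ✗ (none in [0,1])
  i=1: ✗ (none in [1,2])
  i=2: ✗ (none in [2,3])
  i=3: ✓ (witness j=4)
  i=4: ✓ (witness j=4)
  i=5: ✗ (none in [5,6])
  i=6: ✗ (none in [6,7])
Positions where it holds: {3, 4} → 2.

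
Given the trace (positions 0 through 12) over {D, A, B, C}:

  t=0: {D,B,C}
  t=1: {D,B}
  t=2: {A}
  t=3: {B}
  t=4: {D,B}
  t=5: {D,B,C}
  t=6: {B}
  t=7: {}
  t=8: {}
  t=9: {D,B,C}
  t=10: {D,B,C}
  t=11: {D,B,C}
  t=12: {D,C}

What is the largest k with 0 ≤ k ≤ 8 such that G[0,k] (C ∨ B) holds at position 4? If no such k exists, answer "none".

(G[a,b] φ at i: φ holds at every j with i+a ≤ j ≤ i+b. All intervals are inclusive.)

(C ∨ B) must hold from j=4 onward; find where it first fails.
  j=4: holds
  j=5: holds
  j=6: holds
  j=7: fails
Holds on [4,6], so largest k = 2.

2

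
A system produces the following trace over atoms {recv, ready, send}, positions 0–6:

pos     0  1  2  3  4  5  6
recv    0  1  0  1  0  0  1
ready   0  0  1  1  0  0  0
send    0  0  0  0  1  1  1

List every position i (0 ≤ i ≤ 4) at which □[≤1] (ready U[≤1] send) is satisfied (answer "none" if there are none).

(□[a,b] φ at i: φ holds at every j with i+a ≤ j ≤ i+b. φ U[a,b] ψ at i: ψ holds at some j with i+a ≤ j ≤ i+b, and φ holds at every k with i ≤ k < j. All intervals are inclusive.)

3, 4

Evaluate at each i in [0,4]:
  i=0: ✗ (fails at j=0)
  i=1: ✗ (fails at j=1)
  i=2: ✗ (fails at j=2)
  i=3: ✓ (all of [3,4])
  i=4: ✓ (all of [4,5])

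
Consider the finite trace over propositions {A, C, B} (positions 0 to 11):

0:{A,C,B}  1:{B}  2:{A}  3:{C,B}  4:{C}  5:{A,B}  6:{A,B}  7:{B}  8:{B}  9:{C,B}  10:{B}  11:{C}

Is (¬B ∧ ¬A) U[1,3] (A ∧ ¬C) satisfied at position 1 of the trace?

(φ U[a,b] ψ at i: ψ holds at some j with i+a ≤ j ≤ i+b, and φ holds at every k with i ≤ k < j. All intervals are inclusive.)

No

Need some j in [2,4] with (A ∧ ¬C), and (¬B ∧ ¬A) at every k in [1,j-1].
  j=2: (A ∧ ¬C) holds, but (¬B ∧ ¬A) fails at k=1 → not this j.
  j=3: (A ∧ ¬C) false.
  j=4: (A ∧ ¬C) false.
No j in the window works → until fails.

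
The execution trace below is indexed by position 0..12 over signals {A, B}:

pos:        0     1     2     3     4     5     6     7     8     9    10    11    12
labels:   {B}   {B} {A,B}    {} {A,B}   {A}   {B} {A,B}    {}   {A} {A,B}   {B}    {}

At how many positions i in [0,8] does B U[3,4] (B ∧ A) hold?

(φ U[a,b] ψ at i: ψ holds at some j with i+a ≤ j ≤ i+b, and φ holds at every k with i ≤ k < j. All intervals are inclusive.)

0

Evaluate at each i in [0,8]:
  i=0: ✗ (lhs fails at k=3 before rhs at j=4)
  i=1: ✗ (lhs fails at k=3 before rhs at j=4)
  i=2: ✗ (no rhs in [5,6])
  i=3: ✗ (lhs fails at k=3 before rhs at j=7)
  i=4: ✗ (lhs fails at k=5 before rhs at j=7)
  i=5: ✗ (no rhs in [8,9])
  i=6: ✗ (lhs fails at k=8 before rhs at j=10)
  i=7: ✗ (lhs fails at k=8 before rhs at j=10)
  i=8: ✗ (no rhs in [11,12])
Positions where it holds: {} → 0.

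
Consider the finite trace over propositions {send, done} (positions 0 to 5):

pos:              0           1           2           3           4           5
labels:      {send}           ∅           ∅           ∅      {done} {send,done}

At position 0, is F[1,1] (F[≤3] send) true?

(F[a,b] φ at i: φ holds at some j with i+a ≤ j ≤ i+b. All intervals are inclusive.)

False

Check F[≤3] send at each j in [1,1]:
  j=1: fails (none in [1,4])
No position in the window satisfies it → formula fails.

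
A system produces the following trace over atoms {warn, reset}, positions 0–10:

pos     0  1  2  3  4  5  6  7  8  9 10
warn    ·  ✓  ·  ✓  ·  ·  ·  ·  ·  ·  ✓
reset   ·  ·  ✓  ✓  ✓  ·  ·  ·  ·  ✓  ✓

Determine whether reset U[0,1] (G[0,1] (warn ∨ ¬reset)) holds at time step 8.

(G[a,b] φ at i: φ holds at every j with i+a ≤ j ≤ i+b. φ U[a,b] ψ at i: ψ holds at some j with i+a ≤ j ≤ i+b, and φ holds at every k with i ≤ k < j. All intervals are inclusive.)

Need some j in [8,9] with G[0,1] (warn ∨ ¬reset), and reset at every k in [8,j-1].
  j=8: G[0,1] (warn ∨ ¬reset) — fails at 9.
  j=9: G[0,1] (warn ∨ ¬reset) — fails at 9.
No j in the window works → until fails.

No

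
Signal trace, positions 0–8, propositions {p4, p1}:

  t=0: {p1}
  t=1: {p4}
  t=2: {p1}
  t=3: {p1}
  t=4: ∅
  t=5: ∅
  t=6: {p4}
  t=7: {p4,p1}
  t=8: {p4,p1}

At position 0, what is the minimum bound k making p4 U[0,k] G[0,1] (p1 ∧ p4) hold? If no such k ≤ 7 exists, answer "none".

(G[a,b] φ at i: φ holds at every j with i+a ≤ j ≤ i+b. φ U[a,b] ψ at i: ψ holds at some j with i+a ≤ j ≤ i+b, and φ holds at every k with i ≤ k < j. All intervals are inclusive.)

none

Need earliest j ≥ 0 with G[0,1] (p1 ∧ p4), and p4 at every k in [0,j-1].
  j=0: rhs fails.
  j=1: rhs fails.
  j=2: rhs fails.
  j=3: rhs fails.
  j=4: rhs fails.
  j=5: rhs fails.
  j=6: rhs fails.
  j=7: rhs holds but lhs fails at k=0.
No witness within the range → none.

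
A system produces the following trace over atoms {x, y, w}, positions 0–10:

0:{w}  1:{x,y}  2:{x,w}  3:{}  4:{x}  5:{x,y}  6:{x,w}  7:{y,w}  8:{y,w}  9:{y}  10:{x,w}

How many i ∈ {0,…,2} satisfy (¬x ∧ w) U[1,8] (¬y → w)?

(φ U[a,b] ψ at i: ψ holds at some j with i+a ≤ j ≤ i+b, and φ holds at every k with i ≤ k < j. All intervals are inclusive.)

1

Evaluate at each i in [0,2]:
  i=0: ✓ (rhs at j=1; lhs holds on [0,0])
  i=1: ✗ (lhs fails at k=1 before rhs at j=2)
  i=2: ✗ (lhs fails at k=2 before rhs at j=5)
Positions where it holds: {0} → 1.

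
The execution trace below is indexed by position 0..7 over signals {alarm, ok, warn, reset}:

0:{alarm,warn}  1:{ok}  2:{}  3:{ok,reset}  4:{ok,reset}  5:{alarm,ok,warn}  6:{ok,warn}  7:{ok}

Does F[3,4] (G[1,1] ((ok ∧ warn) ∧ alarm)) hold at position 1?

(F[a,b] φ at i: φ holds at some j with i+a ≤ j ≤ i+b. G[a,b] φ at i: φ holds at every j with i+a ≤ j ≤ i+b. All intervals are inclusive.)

Check G[1,1] ((ok ∧ warn) ∧ alarm) at each j in [4,5]:
  j=4: holds on [5,5]
  j=5: fails at 6
Found at j=4 → formula holds.

Yes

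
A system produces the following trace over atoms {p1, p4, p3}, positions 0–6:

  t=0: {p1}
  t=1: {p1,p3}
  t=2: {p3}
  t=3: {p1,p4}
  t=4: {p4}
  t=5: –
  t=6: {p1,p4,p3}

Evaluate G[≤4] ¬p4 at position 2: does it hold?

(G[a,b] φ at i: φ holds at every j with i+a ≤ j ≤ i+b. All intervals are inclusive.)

False

Check ¬p4 at every j in [2,6]:
  j=2: true
  j=3: false
  j=4: false
  j=5: true
  j=6: false
Fails at j=3 → formula fails.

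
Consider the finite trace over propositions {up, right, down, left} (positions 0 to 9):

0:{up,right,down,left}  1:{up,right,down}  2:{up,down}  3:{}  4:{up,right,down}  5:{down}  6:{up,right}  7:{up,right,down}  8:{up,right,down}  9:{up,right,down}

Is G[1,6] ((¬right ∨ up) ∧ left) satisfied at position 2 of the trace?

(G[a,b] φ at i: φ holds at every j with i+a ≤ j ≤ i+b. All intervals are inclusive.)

Check ((¬right ∨ up) ∧ left) at every j in [3,8]:
  j=3: false
  j=4: false
  j=5: false
  j=6: false
  j=7: false
  j=8: false
Fails at j=3 → formula fails.

False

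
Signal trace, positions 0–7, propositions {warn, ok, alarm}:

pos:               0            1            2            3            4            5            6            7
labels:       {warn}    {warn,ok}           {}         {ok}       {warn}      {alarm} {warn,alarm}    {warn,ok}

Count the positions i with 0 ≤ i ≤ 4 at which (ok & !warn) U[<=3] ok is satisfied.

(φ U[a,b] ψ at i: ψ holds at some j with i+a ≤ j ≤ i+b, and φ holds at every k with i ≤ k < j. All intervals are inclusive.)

Evaluate at each i in [0,4]:
  i=0: ✗ (lhs fails at k=0 before rhs at j=1)
  i=1: ✓ (rhs at j=1)
  i=2: ✗ (lhs fails at k=2 before rhs at j=3)
  i=3: ✓ (rhs at j=3)
  i=4: ✗ (lhs fails at k=4 before rhs at j=7)
Positions where it holds: {1, 3} → 2.

2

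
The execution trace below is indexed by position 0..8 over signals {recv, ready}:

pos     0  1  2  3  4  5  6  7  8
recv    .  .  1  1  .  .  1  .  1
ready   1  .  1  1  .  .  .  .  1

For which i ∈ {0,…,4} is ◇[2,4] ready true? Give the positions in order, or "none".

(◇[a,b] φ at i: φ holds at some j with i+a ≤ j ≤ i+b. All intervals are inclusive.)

Evaluate at each i in [0,4]:
  i=0: ✓ (witness j=2)
  i=1: ✓ (witness j=3)
  i=2: ✗ (none in [4,6])
  i=3: ✗ (none in [5,7])
  i=4: ✓ (witness j=8)

0, 1, 4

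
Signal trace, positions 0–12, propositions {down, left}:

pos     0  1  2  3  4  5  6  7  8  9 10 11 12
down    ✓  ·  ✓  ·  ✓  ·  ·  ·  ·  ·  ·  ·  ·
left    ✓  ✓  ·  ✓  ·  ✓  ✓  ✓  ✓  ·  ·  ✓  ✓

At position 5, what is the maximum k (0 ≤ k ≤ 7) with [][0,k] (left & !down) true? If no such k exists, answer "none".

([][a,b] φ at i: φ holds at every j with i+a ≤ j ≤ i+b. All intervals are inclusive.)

3

(left & !down) must hold from j=5 onward; find where it first fails.
  j=5: holds
  j=6: holds
  j=7: holds
  j=8: holds
  j=9: fails
Holds on [5,8], so largest k = 3.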